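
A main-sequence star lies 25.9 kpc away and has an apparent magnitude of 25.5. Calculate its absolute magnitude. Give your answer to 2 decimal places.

M ≈ 8.43

d = 25.9 kpc = 25900 pc
5 log₁₀(d/10 pc) = 5 log₁₀(25900) − 5 = 17.066
M = m − 5 log₁₀(d/10) = 25.5 − 17.066 = 8.434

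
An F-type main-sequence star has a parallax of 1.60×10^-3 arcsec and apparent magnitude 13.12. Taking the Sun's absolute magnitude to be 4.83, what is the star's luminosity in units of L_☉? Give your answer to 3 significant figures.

d = 1/p = 1/1.60×10^-3″ = 625.0 pc
M = m − 5 log₁₀ d + 5 = 13.12 − 5·2.7959 + 5 = 4.141
M − M_☉ = 4.141 − 4.83 = -0.689
L/L_☉ = 10^(−0.4 × -0.689) = 1.887

L/L_☉ ≈ 1.89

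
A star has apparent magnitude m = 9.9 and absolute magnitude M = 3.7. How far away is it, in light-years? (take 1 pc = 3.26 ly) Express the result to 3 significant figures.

d ≈ 567 ly

μ = m − M = 6.200
m − M = 5 log₁₀ d − 5
log₁₀ d = (m − M)/5 + 1 = 2.2400
d = 10^2.2400 = 173.8 pc
= 566.5 ly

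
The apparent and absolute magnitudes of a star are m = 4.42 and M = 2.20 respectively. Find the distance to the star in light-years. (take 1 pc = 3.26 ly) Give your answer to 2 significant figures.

d ≈ 91 ly

μ = m − M = 2.220
m − M = 5 log₁₀ d − 5
log₁₀ d = (m − M)/5 + 1 = 1.4440
d = 10^1.4440 = 27.80 pc
= 90.62 ly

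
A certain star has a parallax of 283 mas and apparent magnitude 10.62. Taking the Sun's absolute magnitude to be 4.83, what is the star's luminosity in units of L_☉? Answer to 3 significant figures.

L/L_☉ ≈ 6.03×10^-4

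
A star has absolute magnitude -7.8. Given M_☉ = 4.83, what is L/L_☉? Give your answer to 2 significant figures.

L/L_☉ ≈ 110000

M − M_☉ = -7.8 − 4.83 = -12.630
L/L_☉ = 10^(−0.4 (M − M_☉)) = 10^5.052 = 112700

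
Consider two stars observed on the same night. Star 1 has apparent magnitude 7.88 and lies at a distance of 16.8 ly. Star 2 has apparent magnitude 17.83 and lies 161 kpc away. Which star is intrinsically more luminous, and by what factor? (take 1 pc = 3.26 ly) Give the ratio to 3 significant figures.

Star 2 is more luminous, by a factor of 102000.

Star 1: d = 16.8 ly / 3.26 = 5.153 pc
Star 1: M = m − 5 log₁₀ d + 5 = 7.88 − 5·0.7121 + 5 = 9.320
Star 2: d = 161 kpc = 161000 pc
Star 2: M = m − 5 log₁₀ d + 5 = 17.83 − 5·5.2068 + 5 = -3.204
ΔM = M_1 − M_2 = 9.320 − (-3.204) = 12.524; smaller M is more luminous → Star 2.
L ratio = 10^(0.4 |ΔM|) = 10^5.009 = 102200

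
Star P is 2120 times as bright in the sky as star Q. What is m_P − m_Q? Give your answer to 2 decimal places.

m_P − m_Q ≈ -8.32

Pogson: Δm = −2.5 log₁₀(ratio) = −2.5 log₁₀(2120) = −2.5 × 3.3263 = -8.316
Star P is brighter, so it has the smaller magnitude: the difference is negative.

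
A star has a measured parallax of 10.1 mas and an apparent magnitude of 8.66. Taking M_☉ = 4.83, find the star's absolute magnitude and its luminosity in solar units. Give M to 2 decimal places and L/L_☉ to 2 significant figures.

d = 1/p = 1000/10.1 mas = 99.01 pc
M = m − 5 log₁₀ d + 5 = 8.66 − 5·1.9957 + 5 = 3.682
M − M_☉ = 3.682 − 4.83 = -1.148
L/L_☉ = 10^(−0.4 × -1.148) = 2.880

M ≈ 3.68; L/L_☉ ≈ 2.9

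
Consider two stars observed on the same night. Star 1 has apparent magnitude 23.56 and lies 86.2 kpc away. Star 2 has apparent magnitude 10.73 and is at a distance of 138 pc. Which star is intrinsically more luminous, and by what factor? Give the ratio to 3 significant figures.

Star 1: d = 86.2 kpc = 86200 pc
Star 1: M = m − 5 log₁₀ d + 5 = 23.56 − 5·4.9355 + 5 = 3.882
Star 2: M = m − 5 log₁₀ d + 5 = 10.73 − 5·2.1399 + 5 = 5.031
ΔM = M_1 − M_2 = 3.882 − (5.031) = -1.148; smaller M is more luminous → Star 1.
L ratio = 10^(0.4 |ΔM|) = 10^0.459 = 2.879

Star 1 is more luminous, by a factor of 2.88.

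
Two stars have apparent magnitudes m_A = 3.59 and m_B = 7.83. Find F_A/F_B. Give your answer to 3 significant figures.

F_A/F_B ≈ 49.7

Δm = 3.59 − (7.83) = -4.24
Flux ratio = 10^(−0.4 Δm) = 10^(−0.4 × -4.24) = 10^1.696 = 49.66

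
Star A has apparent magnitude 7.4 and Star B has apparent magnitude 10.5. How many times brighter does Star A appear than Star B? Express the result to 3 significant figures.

17.4

Magnitude difference = -3.1
Flux ratio = 10^(−0.4 Δm) = 10^(−0.4 × -3.1) = 10^1.240 = 17.38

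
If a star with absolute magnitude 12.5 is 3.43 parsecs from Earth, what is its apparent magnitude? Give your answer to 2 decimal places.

m = M + 5 log₁₀ d − 5 = 12.5 + 5·0.5353 − 5 = 10.176

m ≈ 10.18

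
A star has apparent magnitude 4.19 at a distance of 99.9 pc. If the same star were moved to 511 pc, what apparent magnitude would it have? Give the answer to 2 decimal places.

Flux ∝ 1/d², so Δm = 5 log₁₀(d₂/d₁) = 5 log₁₀(511/99.9) = 3.544
m₂ = m₁ + Δm = 4.19 + (3.544) = 7.734

m ≈ 7.73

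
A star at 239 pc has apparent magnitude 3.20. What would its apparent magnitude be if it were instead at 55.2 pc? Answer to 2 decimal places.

m ≈ 0.02

Flux ∝ 1/d², so Δm = 5 log₁₀(d₂/d₁) = 5 log₁₀(55.2/239) = -3.182
m₂ = m₁ + Δm = 3.20 + (-3.182) = 0.018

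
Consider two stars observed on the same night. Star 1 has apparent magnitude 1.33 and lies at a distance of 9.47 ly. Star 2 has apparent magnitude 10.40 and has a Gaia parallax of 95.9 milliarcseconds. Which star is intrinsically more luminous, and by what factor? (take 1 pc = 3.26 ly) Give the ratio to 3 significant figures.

Star 1 is more luminous, by a factor of 330.

Star 1: d = 9.47 ly / 3.26 = 2.905 pc
Star 1: M = m − 5 log₁₀ d + 5 = 1.33 − 5·0.4631 + 5 = 4.014
Star 2: p = 95.9 mas = 0.0959″ → d = 1/p = 10.43 pc
Star 2: M = m − 5 log₁₀ d + 5 = 10.40 − 5·1.0182 + 5 = 10.309
ΔM = M_1 − M_2 = 4.014 − (10.309) = -6.295; smaller M is more luminous → Star 1.
L ratio = 10^(0.4 |ΔM|) = 10^2.518 = 329.5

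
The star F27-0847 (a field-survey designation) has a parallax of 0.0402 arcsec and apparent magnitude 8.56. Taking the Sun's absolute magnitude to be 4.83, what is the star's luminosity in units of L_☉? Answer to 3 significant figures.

L/L_☉ ≈ 0.199

d = 1/p = 1/0.0402″ = 24.88 pc
M = m − 5 log₁₀ d + 5 = 8.56 − 5·1.3958 + 5 = 6.581
M − M_☉ = 6.581 − 4.83 = 1.751
L/L_☉ = 10^(−0.4 × 1.751) = 0.1993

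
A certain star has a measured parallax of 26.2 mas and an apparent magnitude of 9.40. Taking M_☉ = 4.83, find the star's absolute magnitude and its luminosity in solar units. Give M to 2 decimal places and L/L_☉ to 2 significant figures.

M ≈ 6.49; L/L_☉ ≈ 0.22

d = 1/p = 1000/26.2 mas = 38.17 pc
M = m − 5 log₁₀ d + 5 = 9.40 − 5·1.5817 + 5 = 6.492
M − M_☉ = 6.492 − 4.83 = 1.662
L/L_☉ = 10^(−0.4 × 1.662) = 0.2165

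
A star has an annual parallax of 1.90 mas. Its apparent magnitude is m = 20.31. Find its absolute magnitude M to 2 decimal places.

p = 1.90 mas = 1.90×10^-3″ → d = 1/p = 526.3 pc
5 log₁₀(d/10 pc) = 5 log₁₀(526.3) − 5 = 8.606
M = m − 5 log₁₀(d/10) = 20.31 − 8.606 = 11.704

M ≈ 11.70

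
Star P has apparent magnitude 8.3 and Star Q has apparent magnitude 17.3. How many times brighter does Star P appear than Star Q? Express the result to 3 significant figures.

Δm = 8.3 − (17.3) = -9.0
Flux ratio = 10^(−0.4 Δm) = 10^(−0.4 × -9.0) = 10^3.600 = 3981

3980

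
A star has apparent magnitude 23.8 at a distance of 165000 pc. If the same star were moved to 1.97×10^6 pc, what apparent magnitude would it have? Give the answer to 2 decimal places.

Flux ∝ 1/d², so Δm = 5 log₁₀(d₂/d₁) = 5 log₁₀(1.97×10^6/165000) = 5.385
m₂ = m₁ + Δm = 23.8 + (5.385) = 29.185

m ≈ 29.18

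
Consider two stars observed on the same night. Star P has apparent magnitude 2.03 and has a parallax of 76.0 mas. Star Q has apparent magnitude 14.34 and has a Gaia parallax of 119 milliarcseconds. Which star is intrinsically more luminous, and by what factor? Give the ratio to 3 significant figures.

Star P is more luminous, by a factor of 206000.

Star P: p = 76.0 mas = 0.0760″ → d = 1/p = 13.16 pc
Star P: M = m − 5 log₁₀ d + 5 = 2.03 − 5·1.1192 + 5 = 1.434
Star Q: p = 119 mas = 0.119″ → d = 1/p = 8.403 pc
Star Q: M = m − 5 log₁₀ d + 5 = 14.34 − 5·0.9245 + 5 = 14.718
ΔM = M_P − M_Q = 1.434 − (14.718) = -13.284; smaller M is more luminous → Star P.
L ratio = 10^(0.4 |ΔM|) = 10^5.313 = 205800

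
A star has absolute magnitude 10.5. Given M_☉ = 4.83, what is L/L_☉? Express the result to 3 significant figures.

M − M_☉ = 10.5 − 4.83 = 5.670
L/L_☉ = 10^(−0.4 (M − M_☉)) = 10^-2.268 = 5.395×10^-3

L/L_☉ ≈ 5.40×10^-3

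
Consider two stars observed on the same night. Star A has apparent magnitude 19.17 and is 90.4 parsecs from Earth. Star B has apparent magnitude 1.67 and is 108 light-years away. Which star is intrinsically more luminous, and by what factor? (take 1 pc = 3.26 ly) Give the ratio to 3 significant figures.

Star B is more luminous, by a factor of 1.34×10^6.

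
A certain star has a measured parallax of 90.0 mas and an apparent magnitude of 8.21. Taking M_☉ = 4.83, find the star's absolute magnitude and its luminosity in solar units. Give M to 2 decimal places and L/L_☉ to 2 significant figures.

d = 1/p = 1000/90.0 mas = 11.11 pc
M = m − 5 log₁₀ d + 5 = 8.21 − 5·1.0458 + 5 = 7.981
M − M_☉ = 7.981 − 4.83 = 3.151
L/L_☉ = 10^(−0.4 × 3.151) = 0.05489

M ≈ 7.98; L/L_☉ ≈ 0.055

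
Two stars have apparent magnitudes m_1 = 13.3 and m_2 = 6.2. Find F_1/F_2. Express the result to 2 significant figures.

F_1/F_2 ≈ 1.4×10^-3

Δm = 13.3 − (6.2) = 7.1
Flux ratio = 10^(−0.4 Δm) = 10^(−0.4 × 7.1) = 10^-2.840 = 1.445×10^-3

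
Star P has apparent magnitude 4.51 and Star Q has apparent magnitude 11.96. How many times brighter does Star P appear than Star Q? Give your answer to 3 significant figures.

955

Δm = 4.51 − (11.96) = -7.45
Flux ratio = 10^(−0.4 Δm) = 10^(−0.4 × -7.45) = 10^2.980 = 955.0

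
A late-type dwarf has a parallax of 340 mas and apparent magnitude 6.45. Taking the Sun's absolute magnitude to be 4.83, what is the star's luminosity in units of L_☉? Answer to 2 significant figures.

L/L_☉ ≈ 0.019

d = 1/p = 1000/340 mas = 2.941 pc
M = m − 5 log₁₀ d + 5 = 6.45 − 5·0.4685 + 5 = 9.107
M − M_☉ = 9.107 − 4.83 = 4.277
L/L_☉ = 10^(−0.4 × 4.277) = 0.01946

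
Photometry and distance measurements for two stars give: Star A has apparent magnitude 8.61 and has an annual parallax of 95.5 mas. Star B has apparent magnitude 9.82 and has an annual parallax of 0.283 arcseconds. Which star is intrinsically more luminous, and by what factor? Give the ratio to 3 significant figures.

Star A: p = 95.5 mas = 0.0955″ → d = 1/p = 10.47 pc
Star A: M = m − 5 log₁₀ d + 5 = 8.61 − 5·1.0200 + 5 = 8.510
Star B: d = 1/p = 1/0.283″ = 3.534 pc
Star B: M = m − 5 log₁₀ d + 5 = 9.82 − 5·0.5482 + 5 = 12.079
ΔM = M_A − M_B = 8.510 − (12.079) = -3.569; smaller M is more luminous → Star A.
L ratio = 10^(0.4 |ΔM|) = 10^1.428 = 26.76

Star A is more luminous, by a factor of 26.8.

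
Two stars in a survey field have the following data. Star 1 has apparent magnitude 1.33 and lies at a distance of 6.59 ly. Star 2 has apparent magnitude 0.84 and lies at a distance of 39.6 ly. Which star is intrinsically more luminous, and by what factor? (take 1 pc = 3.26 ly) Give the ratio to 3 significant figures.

Star 2 is more luminous, by a factor of 56.7.

Star 1: d = 6.59 ly / 3.26 = 2.021 pc
Star 1: M = m − 5 log₁₀ d + 5 = 1.33 − 5·0.3057 + 5 = 4.802
Star 2: d = 39.6 ly / 3.26 = 12.15 pc
Star 2: M = m − 5 log₁₀ d + 5 = 0.84 − 5·1.0845 + 5 = 0.418
ΔM = M_1 − M_2 = 4.802 − (0.418) = 4.384; smaller M is more luminous → Star 2.
L ratio = 10^(0.4 |ΔM|) = 10^1.754 = 56.70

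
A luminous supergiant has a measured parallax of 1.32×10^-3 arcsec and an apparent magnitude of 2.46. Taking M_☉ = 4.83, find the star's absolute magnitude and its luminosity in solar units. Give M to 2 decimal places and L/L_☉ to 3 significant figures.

M ≈ -6.94; L/L_☉ ≈ 50900

d = 1/p = 1/1.32×10^-3″ = 757.6 pc
M = m − 5 log₁₀ d + 5 = 2.46 − 5·2.8794 + 5 = -6.937
M − M_☉ = -6.937 − 4.83 = -11.767
L/L_☉ = 10^(−0.4 × -11.767) = 50920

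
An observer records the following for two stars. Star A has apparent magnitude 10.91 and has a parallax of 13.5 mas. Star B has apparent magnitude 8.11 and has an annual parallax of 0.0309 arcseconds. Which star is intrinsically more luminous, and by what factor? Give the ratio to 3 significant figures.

Star B is more luminous, by a factor of 2.52.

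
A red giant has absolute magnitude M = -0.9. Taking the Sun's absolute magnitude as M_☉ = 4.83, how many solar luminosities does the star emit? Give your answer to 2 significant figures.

L/L_☉ ≈ 200

M − M_☉ = -0.9 − 4.83 = -5.730
L/L_☉ = 10^(−0.4 (M − M_☉)) = 10^2.292 = 195.9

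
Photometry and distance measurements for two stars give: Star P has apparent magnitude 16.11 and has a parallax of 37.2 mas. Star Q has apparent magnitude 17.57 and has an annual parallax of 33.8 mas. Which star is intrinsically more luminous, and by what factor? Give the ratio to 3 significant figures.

Star P is more luminous, by a factor of 3.17.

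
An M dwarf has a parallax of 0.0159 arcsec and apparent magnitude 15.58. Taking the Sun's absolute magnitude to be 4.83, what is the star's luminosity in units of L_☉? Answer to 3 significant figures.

d = 1/p = 1/0.0159″ = 62.89 pc
M = m − 5 log₁₀ d + 5 = 15.58 − 5·1.7986 + 5 = 11.587
M − M_☉ = 11.587 − 4.83 = 6.757
L/L_☉ = 10^(−0.4 × 6.757) = 1.982×10^-3

L/L_☉ ≈ 1.98×10^-3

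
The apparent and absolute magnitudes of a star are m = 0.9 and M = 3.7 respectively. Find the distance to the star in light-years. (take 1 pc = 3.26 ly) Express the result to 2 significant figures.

d ≈ 9.0 ly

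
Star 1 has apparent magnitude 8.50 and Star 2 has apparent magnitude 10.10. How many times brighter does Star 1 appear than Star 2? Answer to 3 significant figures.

4.37

Magnitude difference = -1.60
Flux ratio = 10^(−0.4 Δm) = 10^(−0.4 × -1.60) = 10^0.640 = 4.365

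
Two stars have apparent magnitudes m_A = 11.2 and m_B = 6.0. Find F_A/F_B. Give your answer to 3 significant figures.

F_A/F_B ≈ 8.32×10^-3

Magnitude difference = 5.2
Flux ratio = 10^(−0.4 Δm) = 10^(−0.4 × 5.2) = 10^-2.080 = 8.318×10^-3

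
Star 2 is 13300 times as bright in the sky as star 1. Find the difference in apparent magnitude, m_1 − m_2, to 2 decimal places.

Pogson: Δm = −2.5 log₁₀(ratio) = −2.5 log₁₀(13300) = −2.5 × 4.1239 = -10.310
Star 2 is brighter so has the smaller magnitude: m_1 − m_2 is positive.

m_1 − m_2 ≈ 10.31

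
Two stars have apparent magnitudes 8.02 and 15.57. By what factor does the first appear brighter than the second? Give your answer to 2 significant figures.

1000

Magnitude difference = -7.55
Flux ratio = 10^(−0.4 Δm) = 10^(−0.4 × -7.55) = 10^3.020 = 1047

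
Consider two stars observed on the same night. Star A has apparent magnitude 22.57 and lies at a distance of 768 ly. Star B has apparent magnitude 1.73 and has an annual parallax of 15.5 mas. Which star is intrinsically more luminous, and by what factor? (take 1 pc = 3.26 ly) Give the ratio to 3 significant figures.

Star B is more luminous, by a factor of 1.63×10^7.

Star A: d = 768 ly / 3.26 = 235.6 pc
Star A: M = m − 5 log₁₀ d + 5 = 22.57 − 5·2.3721 + 5 = 15.709
Star B: p = 15.5 mas = 0.0155″ → d = 1/p = 64.52 pc
Star B: M = m − 5 log₁₀ d + 5 = 1.73 − 5·1.8097 + 5 = -2.318
ΔM = M_A − M_B = 15.709 − (-2.318) = 18.028; smaller M is more luminous → Star B.
L ratio = 10^(0.4 |ΔM|) = 10^7.211 = 1.626×10^7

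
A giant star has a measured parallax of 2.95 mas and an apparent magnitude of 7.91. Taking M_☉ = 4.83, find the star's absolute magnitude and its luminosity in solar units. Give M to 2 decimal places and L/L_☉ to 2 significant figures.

d = 1/p = 1000/2.95 mas = 339.0 pc
M = m − 5 log₁₀ d + 5 = 7.91 − 5·2.5302 + 5 = 0.259
M − M_☉ = 0.259 − 4.83 = -4.571
L/L_☉ = 10^(−0.4 × -4.571) = 67.35

M ≈ 0.26; L/L_☉ ≈ 67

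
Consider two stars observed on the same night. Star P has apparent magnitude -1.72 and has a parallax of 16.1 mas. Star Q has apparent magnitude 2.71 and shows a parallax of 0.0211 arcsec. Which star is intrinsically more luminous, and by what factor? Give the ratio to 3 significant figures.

Star P is more luminous, by a factor of 102.

Star P: p = 16.1 mas = 0.0161″ → d = 1/p = 62.11 pc
Star P: M = m − 5 log₁₀ d + 5 = -1.72 − 5·1.7932 + 5 = -5.686
Star Q: d = 1/p = 1/0.0211″ = 47.39 pc
Star Q: M = m − 5 log₁₀ d + 5 = 2.71 − 5·1.6757 + 5 = -0.669
ΔM = M_P − M_Q = -5.686 − (-0.669) = -5.017; smaller M is more luminous → Star P.
L ratio = 10^(0.4 |ΔM|) = 10^2.007 = 101.6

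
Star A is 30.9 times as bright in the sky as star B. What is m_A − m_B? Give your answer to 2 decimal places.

m_A − m_B ≈ -3.72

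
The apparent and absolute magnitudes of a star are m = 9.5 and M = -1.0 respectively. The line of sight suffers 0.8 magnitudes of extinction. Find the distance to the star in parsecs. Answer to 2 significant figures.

d ≈ 870 pc

m − M = 5 log₁₀(d/10 pc) + A  ⇒  9.5 − (-1.0) − 0.8 = 5 log₁₀(d/10)
9.700 = 5 log₁₀(d/10)
log₁₀ d = (m − M − A)/5 + 1 = 2.9400
d = 10^2.9400 = 871.0 pc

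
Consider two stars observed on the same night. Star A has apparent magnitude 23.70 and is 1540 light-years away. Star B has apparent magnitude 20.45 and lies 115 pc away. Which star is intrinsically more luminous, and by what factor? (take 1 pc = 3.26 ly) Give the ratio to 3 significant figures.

Star B is more luminous, by a factor of 1.18.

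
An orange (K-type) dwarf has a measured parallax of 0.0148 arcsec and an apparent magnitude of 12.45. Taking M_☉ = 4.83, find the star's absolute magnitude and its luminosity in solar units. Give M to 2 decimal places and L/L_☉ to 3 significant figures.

d = 1/p = 1/0.0148″ = 67.57 pc
M = m − 5 log₁₀ d + 5 = 12.45 − 5·1.8297 + 5 = 8.301
M − M_☉ = 8.301 − 4.83 = 3.471
L/L_☉ = 10^(−0.4 × 3.471) = 0.04088

M ≈ 8.30; L/L_☉ ≈ 0.0409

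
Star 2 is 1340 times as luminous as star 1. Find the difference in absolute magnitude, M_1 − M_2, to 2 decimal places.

Pogson: ΔM = −2.5 log₁₀(ratio) = −2.5 log₁₀(1340) = −2.5 × 3.1271 = -7.818
Star 2 is brighter so has the smaller magnitude: M_1 − M_2 is positive.

M_1 − M_2 ≈ 7.82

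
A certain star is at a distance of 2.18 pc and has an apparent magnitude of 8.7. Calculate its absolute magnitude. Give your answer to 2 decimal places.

M ≈ 12.01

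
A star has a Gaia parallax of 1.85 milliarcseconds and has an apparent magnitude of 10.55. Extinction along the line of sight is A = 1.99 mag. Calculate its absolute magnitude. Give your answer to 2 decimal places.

p = 1.85 mas = 1.85×10^-3″ → d = 1/p = 540.5 pc
5 log₁₀(d/10 pc) = 5 log₁₀(540.5) − 5 = 8.664
M = m − 5 log₁₀(d/10) − A = 10.55 − 8.664 − 1.99 = -0.104

M ≈ -0.10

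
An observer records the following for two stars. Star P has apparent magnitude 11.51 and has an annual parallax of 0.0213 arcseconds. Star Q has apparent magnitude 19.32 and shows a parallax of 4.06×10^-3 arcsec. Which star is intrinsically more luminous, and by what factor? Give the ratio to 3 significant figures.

Star P is more luminous, by a factor of 48.3.

Star P: d = 1/p = 1/0.0213″ = 46.95 pc
Star P: M = m − 5 log₁₀ d + 5 = 11.51 − 5·1.6716 + 5 = 8.152
Star Q: d = 1/p = 1/4.06×10^-3″ = 246.3 pc
Star Q: M = m − 5 log₁₀ d + 5 = 19.32 − 5·2.3915 + 5 = 12.363
ΔM = M_P − M_Q = 8.152 − (12.363) = -4.211; smaller M is more luminous → Star P.
L ratio = 10^(0.4 |ΔM|) = 10^1.684 = 48.34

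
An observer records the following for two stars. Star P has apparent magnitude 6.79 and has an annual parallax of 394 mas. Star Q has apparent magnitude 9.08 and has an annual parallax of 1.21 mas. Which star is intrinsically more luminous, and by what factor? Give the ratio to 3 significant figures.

Star Q is more luminous, by a factor of 12900.

Star P: p = 394 mas = 0.394″ → d = 1/p = 2.538 pc
Star P: M = m − 5 log₁₀ d + 5 = 6.79 − 5·0.4045 + 5 = 9.767
Star Q: p = 1.21 mas = 1.21×10^-3″ → d = 1/p = 826.4 pc
Star Q: M = m − 5 log₁₀ d + 5 = 9.08 − 5·2.9172 + 5 = -0.506
ΔM = M_P − M_Q = 9.767 − (-0.506) = 10.274; smaller M is more luminous → Star Q.
L ratio = 10^(0.4 |ΔM|) = 10^4.109 = 12870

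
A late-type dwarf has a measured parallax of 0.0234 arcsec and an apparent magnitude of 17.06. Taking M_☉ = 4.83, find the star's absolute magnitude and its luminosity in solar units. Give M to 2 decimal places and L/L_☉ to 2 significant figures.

M ≈ 13.91; L/L_☉ ≈ 2.3×10^-4

d = 1/p = 1/0.0234″ = 42.74 pc
M = m − 5 log₁₀ d + 5 = 17.06 − 5·1.6308 + 5 = 13.906
M − M_☉ = 13.906 − 4.83 = 9.076
L/L_☉ = 10^(−0.4 × 9.076) = 2.342×10^-4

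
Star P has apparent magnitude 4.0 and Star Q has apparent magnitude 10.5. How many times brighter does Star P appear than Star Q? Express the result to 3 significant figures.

Magnitude difference = -6.5
Flux ratio = 10^(−0.4 Δm) = 10^(−0.4 × -6.5) = 10^2.600 = 398.1

398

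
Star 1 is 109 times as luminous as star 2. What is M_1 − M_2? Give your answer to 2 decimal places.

Pogson: ΔM = −2.5 log₁₀(ratio) = −2.5 log₁₀(109) = −2.5 × 2.0374 = -5.094
Star 1 is brighter, so it has the smaller magnitude: the difference is negative.

M_1 − M_2 ≈ -5.09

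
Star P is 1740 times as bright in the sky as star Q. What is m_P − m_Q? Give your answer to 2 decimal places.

m_P − m_Q ≈ -8.10

Pogson: Δm = −2.5 log₁₀(ratio) = −2.5 log₁₀(1740) = −2.5 × 3.2405 = -8.101
Star P is brighter, so it has the smaller magnitude: the difference is negative.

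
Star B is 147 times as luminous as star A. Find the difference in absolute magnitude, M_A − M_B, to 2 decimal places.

M_A − M_B ≈ 5.42

Pogson: ΔM = −2.5 log₁₀(ratio) = −2.5 log₁₀(147) = −2.5 × 2.1673 = -5.418
Star B is brighter so has the smaller magnitude: M_A − M_B is positive.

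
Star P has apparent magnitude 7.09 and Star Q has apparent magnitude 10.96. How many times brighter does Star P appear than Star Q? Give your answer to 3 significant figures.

Δm = 7.09 − (10.96) = -3.87
Flux ratio = 10^(−0.4 Δm) = 10^(−0.4 × -3.87) = 10^1.548 = 35.32

35.3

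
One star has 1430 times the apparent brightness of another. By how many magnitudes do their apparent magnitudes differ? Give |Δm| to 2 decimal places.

|Δm| ≈ 7.89

Pogson: Δm = −2.5 log₁₀(ratio) = −2.5 log₁₀(1430) = −2.5 × 3.1553 = -7.888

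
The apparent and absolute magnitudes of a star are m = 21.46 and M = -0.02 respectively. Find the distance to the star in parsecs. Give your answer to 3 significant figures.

d ≈ 198000 pc

μ = m − M = 21.480
m − M = 5 log₁₀ d − 5
log₁₀ d = (m − M)/5 + 1 = 5.2960
d = 10^5.2960 = 197700 pc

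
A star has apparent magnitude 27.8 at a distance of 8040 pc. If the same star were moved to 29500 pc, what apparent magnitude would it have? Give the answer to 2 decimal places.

m ≈ 30.62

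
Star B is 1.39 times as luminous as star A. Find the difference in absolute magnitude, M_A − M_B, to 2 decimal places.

M_A − M_B ≈ 0.36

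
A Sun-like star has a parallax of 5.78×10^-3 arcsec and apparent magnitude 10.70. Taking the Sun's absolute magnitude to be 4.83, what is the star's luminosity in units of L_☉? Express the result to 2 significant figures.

L/L_☉ ≈ 1.3

d = 1/p = 1/5.78×10^-3″ = 173.0 pc
M = m − 5 log₁₀ d + 5 = 10.70 − 5·2.2381 + 5 = 4.510
M − M_☉ = 4.510 − 4.83 = -0.320
L/L_☉ = 10^(−0.4 × -0.320) = 1.343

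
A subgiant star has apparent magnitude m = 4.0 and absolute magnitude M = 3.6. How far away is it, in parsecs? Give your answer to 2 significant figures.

d ≈ 12 pc

μ = m − M = 0.400
m − M = 5 log₁₀ d − 5
log₁₀ d = (m − M)/5 + 1 = 1.0800
d = 10^1.0800 = 12.02 pc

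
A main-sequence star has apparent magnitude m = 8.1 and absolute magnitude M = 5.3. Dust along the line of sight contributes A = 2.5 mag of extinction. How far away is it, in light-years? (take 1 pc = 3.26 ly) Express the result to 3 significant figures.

m − M = 5 log₁₀(d/10 pc) + A  ⇒  8.1 − (5.3) − 2.5 = 5 log₁₀(d/10)
0.300 = 5 log₁₀(d/10)
log₁₀ d = (m − M − A)/5 + 1 = 1.0600
d = 10^1.0600 = 11.48 pc
= 37.43 ly

d ≈ 37.4 ly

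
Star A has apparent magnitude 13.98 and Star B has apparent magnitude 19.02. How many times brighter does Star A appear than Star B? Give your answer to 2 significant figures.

Δm = 13.98 − (19.02) = -5.04
Flux ratio = 10^(−0.4 Δm) = 10^(−0.4 × -5.04) = 10^2.016 = 103.8

100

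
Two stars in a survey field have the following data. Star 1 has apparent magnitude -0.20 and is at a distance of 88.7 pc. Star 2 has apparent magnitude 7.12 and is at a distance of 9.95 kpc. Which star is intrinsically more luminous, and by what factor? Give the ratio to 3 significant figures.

Star 1: M = m − 5 log₁₀ d + 5 = -0.20 − 5·1.9479 + 5 = -4.940
Star 2: d = 9.95 kpc = 9950 pc
Star 2: M = m − 5 log₁₀ d + 5 = 7.12 − 5·3.9978 + 5 = -7.869
ΔM = M_1 − M_2 = -4.940 − (-7.869) = 2.929; smaller M is more luminous → Star 2.
L ratio = 10^(0.4 |ΔM|) = 10^1.172 = 14.85

Star 2 is more luminous, by a factor of 14.9.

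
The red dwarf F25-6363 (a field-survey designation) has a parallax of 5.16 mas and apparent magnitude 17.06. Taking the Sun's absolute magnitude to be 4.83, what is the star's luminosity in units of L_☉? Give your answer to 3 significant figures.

L/L_☉ ≈ 4.82×10^-3

d = 1/p = 1000/5.16 mas = 193.8 pc
M = m − 5 log₁₀ d + 5 = 17.06 − 5·2.2874 + 5 = 10.623
M − M_☉ = 10.623 − 4.83 = 5.793
L/L_☉ = 10^(−0.4 × 5.793) = 4.816×10^-3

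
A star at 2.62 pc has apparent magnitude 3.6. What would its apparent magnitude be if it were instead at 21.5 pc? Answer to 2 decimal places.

Flux ∝ 1/d², so Δm = 5 log₁₀(d₂/d₁) = 5 log₁₀(21.5/2.62) = 4.571
m₂ = m₁ + Δm = 3.6 + (4.571) = 8.171

m ≈ 8.17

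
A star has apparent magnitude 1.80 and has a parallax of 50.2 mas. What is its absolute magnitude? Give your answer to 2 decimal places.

M ≈ 0.30

p = 50.2 mas = 0.0502″ → d = 1/p = 19.92 pc
5 log₁₀(d/10 pc) = 5 log₁₀(19.92) − 5 = 1.496
M = m − 5 log₁₀(d/10) = 1.80 − 1.496 = 0.304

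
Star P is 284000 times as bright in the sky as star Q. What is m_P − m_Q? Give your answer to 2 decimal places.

Pogson: Δm = −2.5 log₁₀(ratio) = −2.5 log₁₀(284000) = −2.5 × 5.4533 = -13.633
Star P is brighter, so it has the smaller magnitude: the difference is negative.

m_P − m_Q ≈ -13.63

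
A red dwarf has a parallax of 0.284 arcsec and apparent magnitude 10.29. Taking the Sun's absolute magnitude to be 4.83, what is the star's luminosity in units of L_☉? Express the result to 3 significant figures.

L/L_☉ ≈ 8.12×10^-4

d = 1/p = 1/0.284″ = 3.521 pc
M = m − 5 log₁₀ d + 5 = 10.29 − 5·0.5467 + 5 = 12.557
M − M_☉ = 12.557 − 4.83 = 7.727
L/L_☉ = 10^(−0.4 × 7.727) = 8.116×10^-4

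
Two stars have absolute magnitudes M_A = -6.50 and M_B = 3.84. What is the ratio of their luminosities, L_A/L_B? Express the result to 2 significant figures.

ΔM = M_A − M_B = -10.34
L_A/L_B = 10^(−0.4 ΔM) = 10^4.136 = 13680

L_A/L_B ≈ 14000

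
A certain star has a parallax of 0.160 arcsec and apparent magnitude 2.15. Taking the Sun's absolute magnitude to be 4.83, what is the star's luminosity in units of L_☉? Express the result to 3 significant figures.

d = 1/p = 1/0.160″ = 6.250 pc
M = m − 5 log₁₀ d + 5 = 2.15 − 5·0.7959 + 5 = 3.171
M − M_☉ = 3.171 − 4.83 = -1.659
L/L_☉ = 10^(−0.4 × -1.659) = 4.611

L/L_☉ ≈ 4.61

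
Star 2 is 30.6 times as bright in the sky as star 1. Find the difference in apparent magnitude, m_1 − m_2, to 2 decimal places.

Pogson: Δm = −2.5 log₁₀(ratio) = −2.5 log₁₀(30.6) = −2.5 × 1.4857 = -3.714
Star 2 is brighter so has the smaller magnitude: m_1 − m_2 is positive.

m_1 − m_2 ≈ 3.71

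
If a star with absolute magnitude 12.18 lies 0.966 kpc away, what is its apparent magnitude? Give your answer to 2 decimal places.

m ≈ 22.10

d = 0.966 kpc = 966.0 pc
m = M + 5 log₁₀ d − 5 = 12.18 + 5·2.9850 − 5 = 22.105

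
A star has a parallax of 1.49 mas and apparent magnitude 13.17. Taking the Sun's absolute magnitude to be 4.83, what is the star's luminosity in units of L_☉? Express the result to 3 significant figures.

d = 1/p = 1000/1.49 mas = 671.1 pc
M = m − 5 log₁₀ d + 5 = 13.17 − 5·2.8268 + 5 = 4.036
M − M_☉ = 4.036 − 4.83 = -0.794
L/L_☉ = 10^(−0.4 × -0.794) = 2.078

L/L_☉ ≈ 2.08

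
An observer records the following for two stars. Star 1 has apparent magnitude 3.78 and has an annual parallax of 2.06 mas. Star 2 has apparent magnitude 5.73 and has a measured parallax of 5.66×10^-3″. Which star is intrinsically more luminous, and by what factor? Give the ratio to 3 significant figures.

Star 1: p = 2.06 mas = 2.06×10^-3″ → d = 1/p = 485.4 pc
Star 1: M = m − 5 log₁₀ d + 5 = 3.78 − 5·2.6861 + 5 = -4.651
Star 2: d = 1/p = 1/5.66×10^-3″ = 176.7 pc
Star 2: M = m − 5 log₁₀ d + 5 = 5.73 − 5·2.2472 + 5 = -0.506
ΔM = M_1 − M_2 = -4.651 − (-0.506) = -4.145; smaller M is more luminous → Star 1.
L ratio = 10^(0.4 |ΔM|) = 10^1.658 = 45.49

Star 1 is more luminous, by a factor of 45.5.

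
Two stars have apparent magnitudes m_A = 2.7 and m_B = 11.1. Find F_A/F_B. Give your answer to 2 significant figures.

Δm = 2.7 − (11.1) = -8.4
Flux ratio = 10^(−0.4 Δm) = 10^(−0.4 × -8.4) = 10^3.360 = 2291

F_A/F_B ≈ 2300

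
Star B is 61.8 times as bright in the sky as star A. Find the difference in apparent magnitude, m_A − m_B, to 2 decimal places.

m_A − m_B ≈ 4.48

Pogson: Δm = −2.5 log₁₀(ratio) = −2.5 log₁₀(61.8) = −2.5 × 1.7910 = -4.477
Star B is brighter so has the smaller magnitude: m_A − m_B is positive.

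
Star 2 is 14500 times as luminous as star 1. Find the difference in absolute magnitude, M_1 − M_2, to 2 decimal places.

M_1 − M_2 ≈ 10.40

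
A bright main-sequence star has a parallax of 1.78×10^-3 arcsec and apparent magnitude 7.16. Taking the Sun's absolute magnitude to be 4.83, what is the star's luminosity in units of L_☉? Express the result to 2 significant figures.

L/L_☉ ≈ 370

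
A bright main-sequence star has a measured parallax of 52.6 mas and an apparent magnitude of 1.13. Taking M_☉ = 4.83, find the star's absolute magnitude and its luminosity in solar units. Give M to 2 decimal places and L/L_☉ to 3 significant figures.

M ≈ -0.27; L/L_☉ ≈ 109

d = 1/p = 1000/52.6 mas = 19.01 pc
M = m − 5 log₁₀ d + 5 = 1.13 − 5·1.2790 + 5 = -0.265
M − M_☉ = -0.265 − 4.83 = -5.095
L/L_☉ = 10^(−0.4 × -5.095) = 109.2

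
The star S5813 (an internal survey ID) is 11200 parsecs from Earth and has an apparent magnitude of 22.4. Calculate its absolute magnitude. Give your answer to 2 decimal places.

5 log₁₀(d/10 pc) = 5 log₁₀(11200) − 5 = 15.246
M = m − 5 log₁₀(d/10) = 22.4 − 15.246 = 7.154

M ≈ 7.15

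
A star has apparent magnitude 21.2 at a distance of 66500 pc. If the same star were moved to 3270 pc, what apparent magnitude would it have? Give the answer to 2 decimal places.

m ≈ 14.66

Flux ∝ 1/d², so Δm = 5 log₁₀(d₂/d₁) = 5 log₁₀(3270/66500) = -6.541
m₂ = m₁ + Δm = 21.2 + (-6.541) = 14.659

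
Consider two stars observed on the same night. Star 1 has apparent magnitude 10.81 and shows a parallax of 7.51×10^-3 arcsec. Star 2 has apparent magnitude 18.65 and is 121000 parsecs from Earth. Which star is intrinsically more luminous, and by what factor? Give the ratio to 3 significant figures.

Star 2 is more luminous, by a factor of 604.

Star 1: d = 1/p = 1/7.51×10^-3″ = 133.2 pc
Star 1: M = m − 5 log₁₀ d + 5 = 10.81 − 5·2.1244 + 5 = 5.188
Star 2: M = m − 5 log₁₀ d + 5 = 18.65 − 5·5.0828 + 5 = -1.764
ΔM = M_1 − M_2 = 5.188 − (-1.764) = 6.952; smaller M is more luminous → Star 2.
L ratio = 10^(0.4 |ΔM|) = 10^2.781 = 603.7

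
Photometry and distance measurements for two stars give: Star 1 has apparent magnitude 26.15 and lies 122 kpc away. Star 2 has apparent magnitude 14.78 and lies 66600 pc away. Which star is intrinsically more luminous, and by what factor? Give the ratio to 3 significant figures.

Star 1: d = 122 kpc = 122000 pc
Star 1: M = m − 5 log₁₀ d + 5 = 26.15 − 5·5.0864 + 5 = 5.718
Star 2: M = m − 5 log₁₀ d + 5 = 14.78 − 5·4.8235 + 5 = -4.337
ΔM = M_1 − M_2 = 5.718 − (-4.337) = 10.056; smaller M is more luminous → Star 2.
L ratio = 10^(0.4 |ΔM|) = 10^4.022 = 10530

Star 2 is more luminous, by a factor of 10500.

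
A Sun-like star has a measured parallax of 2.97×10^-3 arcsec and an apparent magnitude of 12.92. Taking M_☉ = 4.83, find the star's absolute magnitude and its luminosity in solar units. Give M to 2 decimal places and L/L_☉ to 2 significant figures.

d = 1/p = 1/2.97×10^-3″ = 336.7 pc
M = m − 5 log₁₀ d + 5 = 12.92 − 5·2.5272 + 5 = 5.284
M − M_☉ = 5.284 − 4.83 = 0.454
L/L_☉ = 10^(−0.4 × 0.454) = 0.6584

M ≈ 5.28; L/L_☉ ≈ 0.66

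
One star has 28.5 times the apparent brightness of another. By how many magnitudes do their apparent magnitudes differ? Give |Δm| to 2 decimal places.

Pogson: Δm = −2.5 log₁₀(ratio) = −2.5 log₁₀(28.5) = −2.5 × 1.4548 = -3.637

|Δm| ≈ 3.64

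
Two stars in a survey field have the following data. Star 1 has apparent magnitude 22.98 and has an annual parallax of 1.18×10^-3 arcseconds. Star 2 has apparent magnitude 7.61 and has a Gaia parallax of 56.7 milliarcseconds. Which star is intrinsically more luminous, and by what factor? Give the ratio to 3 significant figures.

Star 2 is more luminous, by a factor of 609.

Star 1: d = 1/p = 1/1.18×10^-3″ = 847.5 pc
Star 1: M = m − 5 log₁₀ d + 5 = 22.98 − 5·2.9281 + 5 = 13.339
Star 2: p = 56.7 mas = 0.0567″ → d = 1/p = 17.64 pc
Star 2: M = m − 5 log₁₀ d + 5 = 7.61 − 5·1.2464 + 5 = 6.378
ΔM = M_1 − M_2 = 13.339 − (6.378) = 6.961; smaller M is more luminous → Star 2.
L ratio = 10^(0.4 |ΔM|) = 10^2.785 = 609.0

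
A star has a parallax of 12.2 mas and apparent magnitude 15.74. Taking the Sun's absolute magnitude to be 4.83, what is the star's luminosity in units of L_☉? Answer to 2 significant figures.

L/L_☉ ≈ 2.9×10^-3

d = 1/p = 1000/12.2 mas = 81.97 pc
M = m − 5 log₁₀ d + 5 = 15.74 − 5·1.9136 + 5 = 11.172
M − M_☉ = 11.172 − 4.83 = 6.342
L/L_☉ = 10^(−0.4 × 6.342) = 2.906×10^-3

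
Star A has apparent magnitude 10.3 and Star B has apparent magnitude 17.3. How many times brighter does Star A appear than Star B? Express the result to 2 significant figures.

630

Δm = 10.3 − (17.3) = -7.0
Flux ratio = 10^(−0.4 Δm) = 10^(−0.4 × -7.0) = 10^2.800 = 631.0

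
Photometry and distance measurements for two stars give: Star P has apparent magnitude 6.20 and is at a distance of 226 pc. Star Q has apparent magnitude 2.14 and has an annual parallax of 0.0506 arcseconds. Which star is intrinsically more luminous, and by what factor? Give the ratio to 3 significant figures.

Star P: M = m − 5 log₁₀ d + 5 = 6.20 − 5·2.3541 + 5 = -0.571
Star Q: d = 1/p = 1/0.0506″ = 19.76 pc
Star Q: M = m − 5 log₁₀ d + 5 = 2.14 − 5·1.2958 + 5 = 0.661
ΔM = M_P − M_Q = -0.571 − (0.661) = -1.231; smaller M is more luminous → Star P.
L ratio = 10^(0.4 |ΔM|) = 10^0.493 = 3.108

Star P is more luminous, by a factor of 3.11.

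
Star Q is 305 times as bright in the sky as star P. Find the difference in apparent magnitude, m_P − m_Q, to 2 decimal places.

Pogson: Δm = −2.5 log₁₀(ratio) = −2.5 log₁₀(305) = −2.5 × 2.4843 = -6.211
Star Q is brighter so has the smaller magnitude: m_P − m_Q is positive.

m_P − m_Q ≈ 6.21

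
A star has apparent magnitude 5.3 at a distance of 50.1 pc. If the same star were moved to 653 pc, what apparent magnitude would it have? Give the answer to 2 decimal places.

Flux ∝ 1/d², so Δm = 5 log₁₀(d₂/d₁) = 5 log₁₀(653/50.1) = 5.575
m₂ = m₁ + Δm = 5.3 + (5.575) = 10.875

m ≈ 10.88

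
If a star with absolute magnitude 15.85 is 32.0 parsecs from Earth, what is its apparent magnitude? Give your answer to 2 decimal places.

m ≈ 18.38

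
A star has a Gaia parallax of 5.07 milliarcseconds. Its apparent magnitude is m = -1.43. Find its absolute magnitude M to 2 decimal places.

p = 5.07 mas = 5.07×10^-3″ → d = 1/p = 197.2 pc
5 log₁₀(d/10 pc) = 5 log₁₀(197.2) − 5 = 6.475
M = m − 5 log₁₀(d/10) = -1.43 − 6.475 = -7.905

M ≈ -7.90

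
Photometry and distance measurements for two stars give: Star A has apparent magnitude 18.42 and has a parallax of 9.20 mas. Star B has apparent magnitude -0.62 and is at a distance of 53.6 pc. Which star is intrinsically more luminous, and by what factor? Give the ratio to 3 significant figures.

Star B is more luminous, by a factor of 1.00×10^7.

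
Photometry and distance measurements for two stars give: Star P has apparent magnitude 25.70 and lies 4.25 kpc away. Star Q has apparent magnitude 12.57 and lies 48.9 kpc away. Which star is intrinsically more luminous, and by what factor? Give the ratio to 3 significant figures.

Star Q is more luminous, by a factor of 2.37×10^7.

Star P: d = 4.25 kpc = 4250 pc
Star P: M = m − 5 log₁₀ d + 5 = 25.70 − 5·3.6284 + 5 = 12.558
Star Q: d = 48.9 kpc = 48900 pc
Star Q: M = m − 5 log₁₀ d + 5 = 12.57 − 5·4.6893 + 5 = -5.877
ΔM = M_P − M_Q = 12.558 − (-5.877) = 18.435; smaller M is more luminous → Star Q.
L ratio = 10^(0.4 |ΔM|) = 10^7.374 = 2.365×10^7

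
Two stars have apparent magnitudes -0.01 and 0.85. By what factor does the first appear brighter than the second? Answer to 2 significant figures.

2.2

Magnitude difference = -0.86
Flux ratio = 10^(−0.4 Δm) = 10^(−0.4 × -0.86) = 10^0.344 = 2.208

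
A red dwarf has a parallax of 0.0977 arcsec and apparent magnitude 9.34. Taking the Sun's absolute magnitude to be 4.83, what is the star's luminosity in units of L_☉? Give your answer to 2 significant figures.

L/L_☉ ≈ 0.016

d = 1/p = 1/0.0977″ = 10.24 pc
M = m − 5 log₁₀ d + 5 = 9.34 − 5·1.0101 + 5 = 9.289
M − M_☉ = 9.289 − 4.83 = 4.459
L/L_☉ = 10^(−0.4 × 4.459) = 0.01645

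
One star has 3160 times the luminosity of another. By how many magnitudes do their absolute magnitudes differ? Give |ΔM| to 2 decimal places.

|ΔM| ≈ 8.75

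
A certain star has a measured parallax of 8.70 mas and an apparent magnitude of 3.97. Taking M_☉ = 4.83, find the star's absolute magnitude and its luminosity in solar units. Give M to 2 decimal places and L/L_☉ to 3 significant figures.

d = 1/p = 1000/8.70 mas = 114.9 pc
M = m − 5 log₁₀ d + 5 = 3.97 − 5·2.0605 + 5 = -1.332
M − M_☉ = -1.332 − 4.83 = -6.162
L/L_☉ = 10^(−0.4 × -6.162) = 291.7

M ≈ -1.33; L/L_☉ ≈ 292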